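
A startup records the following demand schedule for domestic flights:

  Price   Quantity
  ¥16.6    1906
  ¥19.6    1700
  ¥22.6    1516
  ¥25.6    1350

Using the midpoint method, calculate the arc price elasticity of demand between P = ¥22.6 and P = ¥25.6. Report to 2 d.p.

-0.93

At P = 22.6, Q = 1516; at P = 25.6, Q = 1350.
ΔQ = -166, ΔP = 3.0. Midpoints: P̄ = 24.10, Q̄ = 1433.0.
ε = (ΔQ/ΔP)(P̄/Q̄) = (-166/3.0)(24.10/1433.0).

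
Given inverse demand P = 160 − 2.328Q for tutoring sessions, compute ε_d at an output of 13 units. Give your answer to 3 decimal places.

-4.287

At Q = 13, P = 160 − 2.328(13) = 129.74.
dP/dQ = −2.328, so dQ/dP = 1/(−2.328) = -0.430.
ε = (dQ/dP)(P/Q) = (-0.430)(129.74/13).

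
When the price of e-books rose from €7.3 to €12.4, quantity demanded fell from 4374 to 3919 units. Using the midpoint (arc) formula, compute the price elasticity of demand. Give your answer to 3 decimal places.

-0.212

ΔQ = 3919 − 4374 = -455; ΔP = 12.4 − 7.3 = 5.1.
Midpoints: P̄ = 9.85, Q̄ = 4146.5.
ε = (ΔQ/ΔP)(P̄/Q̄) = (-455/5.1)(9.85/4146.5).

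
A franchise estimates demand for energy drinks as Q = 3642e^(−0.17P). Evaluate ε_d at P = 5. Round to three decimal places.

At P = 5, Q = 1556.645.
dQ/dP = −0.17·3642e^(−0.17P) = −0.17Q = -264.630.
ε = (dQ/dP)(P/Q) = (-264.630)(5/1556.645).
|ε| < 1, so demand is inelastic at this price.

-0.850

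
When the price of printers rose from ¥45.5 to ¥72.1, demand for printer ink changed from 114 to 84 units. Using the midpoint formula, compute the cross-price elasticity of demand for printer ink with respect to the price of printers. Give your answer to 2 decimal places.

ΔQ_x = 84 − 114 = -30; ΔP_y = 72.1 − 45.5 = 26.6.
Midpoints: P̄_y = 58.80, Q̄_x = 99.0.
ε_xy = (ΔQ_x/ΔP_y)(P̄_y/Q̄_x) = (-30/26.6)(58.80/99.0).
ε_xy < 0, so the goods are complements.

-0.67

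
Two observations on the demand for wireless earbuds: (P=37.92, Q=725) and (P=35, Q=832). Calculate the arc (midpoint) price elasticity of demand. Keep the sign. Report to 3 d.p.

-1.716

ΔQ = 832 − 725 = 107; ΔP = 35 − 37.92 = -2.92.
Midpoints: P̄ = 36.46, Q̄ = 778.5.
ε = (ΔQ/ΔP)(P̄/Q̄) = (107/-2.92)(36.46/778.5).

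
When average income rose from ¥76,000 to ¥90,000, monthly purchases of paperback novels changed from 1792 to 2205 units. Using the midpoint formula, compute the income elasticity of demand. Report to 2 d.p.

1.23

ΔQ = 413, ΔI = 14000. Midpoints: Ī = 83,000, Q̄ = 1998.5.
ε_I = (ΔQ/ΔI)(Ī/Q̄) = (413/14000)(83000/1998.5).
ε_I > 0, so the good is normal.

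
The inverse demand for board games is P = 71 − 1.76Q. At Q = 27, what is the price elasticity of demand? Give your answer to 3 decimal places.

At Q = 27, P = 71 − 1.76(27) = 23.48.
dP/dQ = −1.76, so dQ/dP = 1/(−1.76) = -0.568.
ε = (dQ/dP)(P/Q) = (-0.568)(23.48/27).

-0.494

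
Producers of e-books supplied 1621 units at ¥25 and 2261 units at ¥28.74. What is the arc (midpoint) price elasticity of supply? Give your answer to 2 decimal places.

2.37

ΔQ = 2261 − 1621 = 640; ΔP = 28.74 − 25 = 3.74.
Midpoints: P̄ = 26.87, Q̄ = 1941.0.
ε_s = (ΔQ/ΔP)(P̄/Q̄) = (640/3.74)(26.87/1941.0).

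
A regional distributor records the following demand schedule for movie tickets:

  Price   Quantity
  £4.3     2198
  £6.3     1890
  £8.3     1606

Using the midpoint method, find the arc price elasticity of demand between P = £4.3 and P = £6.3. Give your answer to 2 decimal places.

At P = 4.3, Q = 2198; at P = 6.3, Q = 1890.
ΔQ = -308, ΔP = 2.0. Midpoints: P̄ = 5.30, Q̄ = 2044.0.
ε = (ΔQ/ΔP)(P̄/Q̄) = (-308/2.0)(5.30/2044.0).

-0.40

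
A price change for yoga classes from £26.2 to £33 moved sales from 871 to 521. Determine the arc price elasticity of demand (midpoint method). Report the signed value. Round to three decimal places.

-2.189

ΔQ = 521 − 871 = -350; ΔP = 33 − 26.2 = 6.8.
Midpoints: P̄ = 29.60, Q̄ = 696.0.
ε = (ΔQ/ΔP)(P̄/Q̄) = (-350/6.8)(29.60/696.0).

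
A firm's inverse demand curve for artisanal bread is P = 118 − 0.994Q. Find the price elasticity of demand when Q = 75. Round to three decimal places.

At Q = 75, P = 118 − 0.994(75) = 43.45.
dP/dQ = −0.994, so dQ/dP = 1/(−0.994) = -1.006.
ε = (dQ/dP)(P/Q) = (-1.006)(43.45/75).

-0.583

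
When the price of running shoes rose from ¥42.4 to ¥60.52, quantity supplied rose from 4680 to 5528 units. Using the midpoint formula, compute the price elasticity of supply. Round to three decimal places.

ΔQ = 5528 − 4680 = 848; ΔP = 60.52 − 42.4 = 18.12.
Midpoints: P̄ = 51.46, Q̄ = 5104.0.
ε_s = (ΔQ/ΔP)(P̄/Q̄) = (848/18.12)(51.46/5104.0).

0.472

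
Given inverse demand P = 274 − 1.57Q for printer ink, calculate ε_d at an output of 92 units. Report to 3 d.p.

-0.897

At Q = 92, P = 274 − 1.57(92) = 129.56.
dP/dQ = −1.57, so dQ/dP = 1/(−1.57) = -0.637.
ε = (dQ/dP)(P/Q) = (-0.637)(129.56/92).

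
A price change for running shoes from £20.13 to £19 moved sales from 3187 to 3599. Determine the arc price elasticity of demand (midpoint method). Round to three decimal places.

ΔQ = 3599 − 3187 = 412; ΔP = 19 − 20.13 = -1.13.
Midpoints: P̄ = 19.56, Q̄ = 3393.0.
ε = (ΔQ/ΔP)(P̄/Q̄) = (412/-1.13)(19.56/3393.0).

-2.102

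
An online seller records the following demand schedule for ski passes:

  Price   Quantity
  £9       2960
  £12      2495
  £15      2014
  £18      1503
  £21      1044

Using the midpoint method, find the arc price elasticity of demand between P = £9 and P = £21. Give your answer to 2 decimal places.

-1.20

At P = 9, Q = 2960; at P = 21, Q = 1044.
ΔQ = -1916, ΔP = 12. Midpoints: P̄ = 15.00, Q̄ = 2002.0.
ε = (ΔQ/ΔP)(P̄/Q̄) = (-1916/12)(15.00/2002.0).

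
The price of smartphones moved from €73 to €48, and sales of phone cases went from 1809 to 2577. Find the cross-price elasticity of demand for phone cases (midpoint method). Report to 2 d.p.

-0.85

ΔQ_x = 2577 − 1809 = 768; ΔP_y = 48 − 73 = -25.
Midpoints: P̄_y = 60.50, Q̄_x = 2193.0.
ε_xy = (ΔQ_x/ΔP_y)(P̄_y/Q̄_x) = (768/-25)(60.50/2193.0).
ε_xy < 0, so the goods are complements.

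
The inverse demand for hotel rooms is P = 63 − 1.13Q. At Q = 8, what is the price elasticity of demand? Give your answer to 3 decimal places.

At Q = 8, P = 63 − 1.13(8) = 53.96.
dP/dQ = −1.13, so dQ/dP = 1/(−1.13) = -0.885.
ε = (dQ/dP)(P/Q) = (-0.885)(53.96/8).

-5.969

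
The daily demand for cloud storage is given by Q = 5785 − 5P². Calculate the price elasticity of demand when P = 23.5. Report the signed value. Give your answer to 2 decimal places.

-1.83

At P = 23.5, Q = 3023.750.
dQ/dP = −10P = -235.
ε = (dQ/dP)(P/Q) = (-235)(23.5/3023.750).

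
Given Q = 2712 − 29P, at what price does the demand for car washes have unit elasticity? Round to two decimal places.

For linear demand Q = a − bP, ε = −bP/(a − bP). |ε| = 1 when bP = a − bP, i.e. P = a/(2b).
P = 2712/(2·29) = 2712/58 = 46.7586.

46.76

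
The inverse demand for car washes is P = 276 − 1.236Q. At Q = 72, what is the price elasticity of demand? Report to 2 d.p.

At Q = 72, P = 276 − 1.236(72) = 187.01.
dP/dQ = −1.236, so dQ/dP = 1/(−1.236) = -0.809.
ε = (dQ/dP)(P/Q) = (-0.809)(187.01/72).

-2.10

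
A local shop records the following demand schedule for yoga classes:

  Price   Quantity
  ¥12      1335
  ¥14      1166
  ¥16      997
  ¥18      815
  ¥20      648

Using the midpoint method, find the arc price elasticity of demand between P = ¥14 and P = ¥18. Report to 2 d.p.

At P = 14, Q = 1166; at P = 18, Q = 815.
ΔQ = -351, ΔP = 4. Midpoints: P̄ = 16.00, Q̄ = 990.5.
ε = (ΔQ/ΔP)(P̄/Q̄) = (-351/4)(16.00/990.5).

-1.42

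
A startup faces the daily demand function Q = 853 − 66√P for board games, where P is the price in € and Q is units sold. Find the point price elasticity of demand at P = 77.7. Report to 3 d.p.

At P = 77.7, Q = 271.226.
dQ/dP = −66/(2√P) = -3.744.
ε = (dQ/dP)(P/Q) = (-3.744)(77.7/271.226).

-1.072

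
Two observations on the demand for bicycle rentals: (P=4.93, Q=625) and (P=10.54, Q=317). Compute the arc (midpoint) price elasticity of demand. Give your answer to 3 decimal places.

ΔQ = 317 − 625 = -308; ΔP = 10.54 − 4.93 = 5.61.
Midpoints: P̄ = 7.73, Q̄ = 471.0.
ε = (ΔQ/ΔP)(P̄/Q̄) = (-308/5.61)(7.73/471.0).

-0.902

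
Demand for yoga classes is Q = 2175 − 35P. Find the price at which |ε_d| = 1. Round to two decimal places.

For linear demand Q = a − bP, ε = −bP/(a − bP). |ε| = 1 when bP = a − bP, i.e. P = a/(2b).
P = 2175/(2·35) = 2175/70 = 31.0714.

31.07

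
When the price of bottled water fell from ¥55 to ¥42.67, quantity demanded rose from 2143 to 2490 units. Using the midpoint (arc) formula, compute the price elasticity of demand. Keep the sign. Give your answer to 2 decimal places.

-0.59

ΔQ = 2490 − 2143 = 347; ΔP = 42.67 − 55 = -12.33.
Midpoints: P̄ = 48.84, Q̄ = 2316.5.
ε = (ΔQ/ΔP)(P̄/Q̄) = (347/-12.33)(48.84/2316.5).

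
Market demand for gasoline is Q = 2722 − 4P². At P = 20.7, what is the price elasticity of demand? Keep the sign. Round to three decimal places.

-3.401

At P = 20.7, Q = 1008.040.
dQ/dP = −8P = -165.600.
ε = (dQ/dP)(P/Q) = (-165.600)(20.7/1008.040).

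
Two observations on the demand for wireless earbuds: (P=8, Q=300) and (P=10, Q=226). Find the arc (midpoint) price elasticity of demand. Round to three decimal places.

ΔQ = 226 − 300 = -74; ΔP = 10 − 8 = 2.
Midpoints: P̄ = 9.00, Q̄ = 263.0.
ε = (ΔQ/ΔP)(P̄/Q̄) = (-74/2)(9.00/263.0).

-1.266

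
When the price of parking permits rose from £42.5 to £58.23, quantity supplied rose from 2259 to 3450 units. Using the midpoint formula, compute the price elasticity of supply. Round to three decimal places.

1.336

ΔQ = 3450 − 2259 = 1191; ΔP = 58.23 − 42.5 = 15.73.
Midpoints: P̄ = 50.36, Q̄ = 2854.5.
ε_s = (ΔQ/ΔP)(P̄/Q̄) = (1191/15.73)(50.36/2854.5).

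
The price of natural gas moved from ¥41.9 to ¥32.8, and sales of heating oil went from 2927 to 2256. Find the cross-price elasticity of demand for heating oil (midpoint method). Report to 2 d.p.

1.06

ΔQ_x = 2256 − 2927 = -671; ΔP_y = 32.8 − 41.9 = -9.1.
Midpoints: P̄_y = 37.35, Q̄_x = 2591.5.
ε_xy = (ΔQ_x/ΔP_y)(P̄_y/Q̄_x) = (-671/-9.1)(37.35/2591.5).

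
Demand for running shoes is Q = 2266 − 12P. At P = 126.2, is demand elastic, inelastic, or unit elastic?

Q = 751.600, dQ/dP = -12.
ε = (dQ/dP)(P/Q) ≈ -2.015.
|ε| = 2.01 > 1.

elastic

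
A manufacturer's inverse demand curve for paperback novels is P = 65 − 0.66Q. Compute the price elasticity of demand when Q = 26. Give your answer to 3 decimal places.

-2.788

At Q = 26, P = 65 − 0.66(26) = 47.84.
dP/dQ = −0.66, so dQ/dP = 1/(−0.66) = -1.515.
ε = (dQ/dP)(P/Q) = (-1.515)(47.84/26).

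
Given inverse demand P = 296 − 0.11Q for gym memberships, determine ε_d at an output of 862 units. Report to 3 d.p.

At Q = 862, P = 296 − 0.11(862) = 201.18.
dP/dQ = −0.11, so dQ/dP = 1/(−0.11) = -9.091.
ε = (dQ/dP)(P/Q) = (-9.091)(201.18/862).

-2.122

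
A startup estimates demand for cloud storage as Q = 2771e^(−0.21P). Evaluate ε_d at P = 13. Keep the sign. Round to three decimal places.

-2.730

At P = 13, Q = 180.723.
dQ/dP = −0.21·2771e^(−0.21P) = −0.21Q = -37.952.
ε = (dQ/dP)(P/Q) = (-37.952)(13/180.723).
|ε| > 1, so demand is elastic at this price.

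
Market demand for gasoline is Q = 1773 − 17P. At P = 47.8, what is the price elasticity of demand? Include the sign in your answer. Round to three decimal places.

At P = 47.8, Q = 960.400.
dQ/dP = −17.
ε = (dQ/dP)(P/Q) = (-17)(47.8/960.400).

-0.846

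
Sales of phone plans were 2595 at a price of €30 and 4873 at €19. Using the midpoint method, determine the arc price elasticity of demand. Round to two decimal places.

-1.36

ΔQ = 4873 − 2595 = 2278; ΔP = 19 − 30 = -11.
Midpoints: P̄ = 24.50, Q̄ = 3734.0.
ε = (ΔQ/ΔP)(P̄/Q̄) = (2278/-11)(24.50/3734.0).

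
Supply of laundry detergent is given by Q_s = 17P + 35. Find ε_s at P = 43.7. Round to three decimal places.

0.955

At P = 43.7, Q_s = 777.90.
dQ_s/dP = 17.
ε_s = (dQ_s/dP)(P/Q_s) = (17)(43.7/777.90).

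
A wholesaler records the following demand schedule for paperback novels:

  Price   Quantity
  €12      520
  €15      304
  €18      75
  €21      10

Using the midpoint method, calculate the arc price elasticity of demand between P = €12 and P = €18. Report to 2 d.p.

At P = 12, Q = 520; at P = 18, Q = 75.
ΔQ = -445, ΔP = 6. Midpoints: P̄ = 15.00, Q̄ = 297.5.
ε = (ΔQ/ΔP)(P̄/Q̄) = (-445/6)(15.00/297.5).

-3.74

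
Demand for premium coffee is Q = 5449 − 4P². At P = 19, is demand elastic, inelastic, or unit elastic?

inelastic

Q = 4005, dQ/dP = -152.
ε = (dQ/dP)(P/Q) ≈ -0.721.
|ε| = 0.72 < 1.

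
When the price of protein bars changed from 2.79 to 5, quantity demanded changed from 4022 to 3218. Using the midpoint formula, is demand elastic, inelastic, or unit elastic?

inelastic

Arc ε ≈ -0.391.
|ε| = 0.39 < 1.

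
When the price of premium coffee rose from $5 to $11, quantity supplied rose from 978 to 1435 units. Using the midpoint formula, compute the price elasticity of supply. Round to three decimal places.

0.505

ΔQ = 1435 − 978 = 457; ΔP = 11 − 5 = 6.
Midpoints: P̄ = 8.00, Q̄ = 1206.5.
ε_s = (ΔQ/ΔP)(P̄/Q̄) = (457/6)(8.00/1206.5).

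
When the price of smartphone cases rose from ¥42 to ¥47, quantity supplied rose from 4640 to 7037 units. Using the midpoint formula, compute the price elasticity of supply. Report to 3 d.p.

ΔQ = 7037 − 4640 = 2397; ΔP = 47 − 42 = 5.
Midpoints: P̄ = 44.50, Q̄ = 5838.5.
ε_s = (ΔQ/ΔP)(P̄/Q̄) = (2397/5)(44.50/5838.5).

3.654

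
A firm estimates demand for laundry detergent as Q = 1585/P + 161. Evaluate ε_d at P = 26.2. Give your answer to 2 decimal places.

-0.27

At P = 26.2, Q = 221.496.
dQ/dP = −1585/P² = -2.309.
ε = (dQ/dP)(P/Q) = (-2.309)(26.2/221.496).
|ε| < 1, so demand is inelastic at this price.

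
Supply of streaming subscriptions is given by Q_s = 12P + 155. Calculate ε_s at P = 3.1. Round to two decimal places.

0.19

At P = 3.1, Q_s = 192.20.
dQ_s/dP = 12.
ε_s = (dQ_s/dP)(P/Q_s) = (12)(3.1/192.20).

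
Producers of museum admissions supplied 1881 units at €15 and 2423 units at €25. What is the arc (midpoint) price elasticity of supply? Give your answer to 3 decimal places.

0.504

ΔQ = 2423 − 1881 = 542; ΔP = 25 − 15 = 10.
Midpoints: P̄ = 20.00, Q̄ = 2152.0.
ε_s = (ΔQ/ΔP)(P̄/Q̄) = (542/10)(20.00/2152.0).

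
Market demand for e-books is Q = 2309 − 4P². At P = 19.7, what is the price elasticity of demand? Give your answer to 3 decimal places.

At P = 19.7, Q = 756.640.
dQ/dP = −8P = -157.600.
ε = (dQ/dP)(P/Q) = (-157.600)(19.7/756.640).
|ε| > 1, so demand is elastic at this price.

-4.103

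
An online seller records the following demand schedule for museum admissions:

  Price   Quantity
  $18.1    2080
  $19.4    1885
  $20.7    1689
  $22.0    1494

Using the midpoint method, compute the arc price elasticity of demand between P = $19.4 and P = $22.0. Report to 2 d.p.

At P = 19.4, Q = 1885; at P = 22.0, Q = 1494.
ΔQ = -391, ΔP = 2.6. Midpoints: P̄ = 20.70, Q̄ = 1689.5.
ε = (ΔQ/ΔP)(P̄/Q̄) = (-391/2.6)(20.70/1689.5).

-1.84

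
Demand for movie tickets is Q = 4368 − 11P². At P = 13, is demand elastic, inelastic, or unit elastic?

elastic

Q = 2509, dQ/dP = -286.
ε = (dQ/dP)(P/Q) ≈ -1.482.
|ε| = 1.48 > 1.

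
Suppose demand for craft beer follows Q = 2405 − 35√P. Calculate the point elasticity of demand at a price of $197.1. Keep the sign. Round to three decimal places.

-0.128

At P = 197.1, Q = 1913.627.
dQ/dP = −35/(2√P) = -1.247.
ε = (dQ/dP)(P/Q) = (-1.247)(197.1/1913.627).
|ε| < 1, so demand is inelastic at this price.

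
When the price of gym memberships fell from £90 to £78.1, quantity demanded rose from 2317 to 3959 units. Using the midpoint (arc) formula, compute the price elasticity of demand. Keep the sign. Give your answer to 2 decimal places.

ΔQ = 3959 − 2317 = 1642; ΔP = 78.1 − 90 = -11.9.
Midpoints: P̄ = 84.05, Q̄ = 3138.0.
ε = (ΔQ/ΔP)(P̄/Q̄) = (1642/-11.9)(84.05/3138.0).

-3.70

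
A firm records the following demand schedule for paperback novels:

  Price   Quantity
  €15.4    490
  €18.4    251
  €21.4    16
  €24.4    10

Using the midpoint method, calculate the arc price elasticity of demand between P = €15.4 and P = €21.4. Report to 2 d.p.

-5.75

At P = 15.4, Q = 490; at P = 21.4, Q = 16.
ΔQ = -474, ΔP = 6.0. Midpoints: P̄ = 18.40, Q̄ = 253.0.
ε = (ΔQ/ΔP)(P̄/Q̄) = (-474/6.0)(18.40/253.0).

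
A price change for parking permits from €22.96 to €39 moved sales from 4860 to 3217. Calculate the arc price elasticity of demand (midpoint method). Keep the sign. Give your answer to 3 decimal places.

ΔQ = 3217 − 4860 = -1643; ΔP = 39 − 22.96 = 16.04.
Midpoints: P̄ = 30.98, Q̄ = 4038.5.
ε = (ΔQ/ΔP)(P̄/Q̄) = (-1643/16.04)(30.98/4038.5).

-0.786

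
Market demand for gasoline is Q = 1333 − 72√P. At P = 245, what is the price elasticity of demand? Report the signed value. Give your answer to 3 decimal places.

-2.735

At P = 245, Q = 206.022.
dQ/dP = −72/(2√P) = -2.300.
ε = (dQ/dP)(P/Q) = (-2.300)(245/206.022).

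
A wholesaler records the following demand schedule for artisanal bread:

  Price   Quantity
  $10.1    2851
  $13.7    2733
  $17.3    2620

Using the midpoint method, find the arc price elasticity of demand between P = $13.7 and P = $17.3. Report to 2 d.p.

At P = 13.7, Q = 2733; at P = 17.3, Q = 2620.
ΔQ = -113, ΔP = 3.6. Midpoints: P̄ = 15.50, Q̄ = 2676.5.
ε = (ΔQ/ΔP)(P̄/Q̄) = (-113/3.6)(15.50/2676.5).

-0.18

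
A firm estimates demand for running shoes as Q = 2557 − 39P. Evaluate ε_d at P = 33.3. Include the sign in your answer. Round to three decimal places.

-1.032

At P = 33.3, Q = 1258.300.
dQ/dP = −39.
ε = (dQ/dP)(P/Q) = (-39)(33.3/1258.300).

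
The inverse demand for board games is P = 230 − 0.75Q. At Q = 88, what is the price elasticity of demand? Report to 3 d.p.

At Q = 88, P = 230 − 0.75(88) = 164.00.
dP/dQ = −0.75, so dQ/dP = 1/(−0.75) = -1.333.
ε = (dQ/dP)(P/Q) = (-1.333)(164.00/88).

-2.485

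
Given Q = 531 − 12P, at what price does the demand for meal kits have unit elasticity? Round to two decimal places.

22.13

For linear demand Q = a − bP, ε = −bP/(a − bP). |ε| = 1 when bP = a − bP, i.e. P = a/(2b).
P = 531/(2·12) = 531/24 = 22.1250.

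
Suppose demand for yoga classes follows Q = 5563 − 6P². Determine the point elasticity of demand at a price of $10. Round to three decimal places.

-0.242

At P = 10, Q = 4963.
dQ/dP = −12P = -120.
ε = (dQ/dP)(P/Q) = (-120)(10/4963).
|ε| < 1, so demand is inelastic at this price.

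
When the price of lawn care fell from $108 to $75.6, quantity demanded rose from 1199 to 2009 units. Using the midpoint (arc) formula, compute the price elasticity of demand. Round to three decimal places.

-1.431

ΔQ = 2009 − 1199 = 810; ΔP = 75.6 − 108 = -32.4.
Midpoints: P̄ = 91.80, Q̄ = 1604.0.
ε = (ΔQ/ΔP)(P̄/Q̄) = (810/-32.4)(91.80/1604.0).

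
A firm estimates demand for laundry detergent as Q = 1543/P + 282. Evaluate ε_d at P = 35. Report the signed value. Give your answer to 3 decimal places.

At P = 35, Q = 326.086.
dQ/dP = −1543/P² = -1.260.
ε = (dQ/dP)(P/Q) = (-1.260)(35/326.086).
|ε| < 1, so demand is inelastic at this price.

-0.135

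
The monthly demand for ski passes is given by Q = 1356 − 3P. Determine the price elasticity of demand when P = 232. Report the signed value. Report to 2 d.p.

At P = 232, Q = 660.
dQ/dP = −3.
ε = (dQ/dP)(P/Q) = (-3)(232/660).

-1.05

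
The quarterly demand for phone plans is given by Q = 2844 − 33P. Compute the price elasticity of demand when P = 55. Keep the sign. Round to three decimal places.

At P = 55, Q = 1029.
dQ/dP = −33.
ε = (dQ/dP)(P/Q) = (-33)(55/1029).

-1.764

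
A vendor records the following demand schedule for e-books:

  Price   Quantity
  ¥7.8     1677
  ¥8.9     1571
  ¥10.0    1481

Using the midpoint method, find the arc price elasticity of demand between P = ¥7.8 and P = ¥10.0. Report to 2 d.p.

-0.50

At P = 7.8, Q = 1677; at P = 10.0, Q = 1481.
ΔQ = -196, ΔP = 2.2. Midpoints: P̄ = 8.90, Q̄ = 1579.0.
ε = (ΔQ/ΔP)(P̄/Q̄) = (-196/2.2)(8.90/1579.0).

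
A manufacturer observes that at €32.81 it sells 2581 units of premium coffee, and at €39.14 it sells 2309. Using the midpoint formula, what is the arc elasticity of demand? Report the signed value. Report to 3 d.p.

ΔQ = 2309 − 2581 = -272; ΔP = 39.14 − 32.81 = 6.33.
Midpoints: P̄ = 35.98, Q̄ = 2445.0.
ε = (ΔQ/ΔP)(P̄/Q̄) = (-272/6.33)(35.98/2445.0).

-0.632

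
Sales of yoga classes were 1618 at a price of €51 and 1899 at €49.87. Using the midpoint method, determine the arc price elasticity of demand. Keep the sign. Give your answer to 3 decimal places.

-7.132

ΔQ = 1899 − 1618 = 281; ΔP = 49.87 − 51 = -1.13.
Midpoints: P̄ = 50.44, Q̄ = 1758.5.
ε = (ΔQ/ΔP)(P̄/Q̄) = (281/-1.13)(50.44/1758.5).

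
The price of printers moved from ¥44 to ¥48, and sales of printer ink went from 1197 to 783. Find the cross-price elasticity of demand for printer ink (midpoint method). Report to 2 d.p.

-4.81

ΔQ_x = 783 − 1197 = -414; ΔP_y = 48 − 44 = 4.
Midpoints: P̄_y = 46.00, Q̄_x = 990.0.
ε_xy = (ΔQ_x/ΔP_y)(P̄_y/Q̄_x) = (-414/4)(46.00/990.0).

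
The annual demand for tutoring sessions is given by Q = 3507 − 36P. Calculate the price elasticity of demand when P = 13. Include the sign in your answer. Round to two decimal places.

At P = 13, Q = 3039.
dQ/dP = −36.
ε = (dQ/dP)(P/Q) = (-36)(13/3039).
|ε| < 1, so demand is inelastic at this price.

-0.15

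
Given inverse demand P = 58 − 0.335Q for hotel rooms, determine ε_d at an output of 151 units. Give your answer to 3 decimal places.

At Q = 151, P = 58 − 0.335(151) = 7.41.
dP/dQ = −0.335, so dQ/dP = 1/(−0.335) = -2.985.
ε = (dQ/dP)(P/Q) = (-2.985)(7.41/151).

-0.147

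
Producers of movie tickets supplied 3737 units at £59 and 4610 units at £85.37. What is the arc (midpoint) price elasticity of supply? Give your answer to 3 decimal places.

0.573

ΔQ = 4610 − 3737 = 873; ΔP = 85.37 − 59 = 26.37.
Midpoints: P̄ = 72.19, Q̄ = 4173.5.
ε_s = (ΔQ/ΔP)(P̄/Q̄) = (873/26.37)(72.19/4173.5).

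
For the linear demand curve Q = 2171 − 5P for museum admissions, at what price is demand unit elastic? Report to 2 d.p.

For linear demand Q = a − bP, ε = −bP/(a − bP). |ε| = 1 when bP = a − bP, i.e. P = a/(2b).
P = 2171/(2·5) = 2171/10 = 217.1000.

217.10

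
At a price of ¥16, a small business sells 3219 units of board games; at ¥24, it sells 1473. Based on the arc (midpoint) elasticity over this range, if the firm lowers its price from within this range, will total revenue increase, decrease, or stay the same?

increase

Arc ε = (-1746/8)(20.00/2346.0) ≈ -1.861.
|ε| = 1.86 > 1, so demand is elastic. A price cut therefore raises total revenue.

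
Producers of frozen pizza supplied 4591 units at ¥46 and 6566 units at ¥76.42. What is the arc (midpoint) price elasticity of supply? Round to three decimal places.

ΔQ = 6566 − 4591 = 1975; ΔP = 76.42 − 46 = 30.42.
Midpoints: P̄ = 61.21, Q̄ = 5578.5.
ε_s = (ΔQ/ΔP)(P̄/Q̄) = (1975/30.42)(61.21/5578.5).

0.712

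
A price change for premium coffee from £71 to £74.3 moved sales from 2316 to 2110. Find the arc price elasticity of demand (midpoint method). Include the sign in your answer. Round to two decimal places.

ΔQ = 2110 − 2316 = -206; ΔP = 74.3 − 71 = 3.3.
Midpoints: P̄ = 72.65, Q̄ = 2213.0.
ε = (ΔQ/ΔP)(P̄/Q̄) = (-206/3.3)(72.65/2213.0).

-2.05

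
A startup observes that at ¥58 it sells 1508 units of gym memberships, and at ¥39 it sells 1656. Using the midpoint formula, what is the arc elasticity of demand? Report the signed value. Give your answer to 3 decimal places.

ΔQ = 1656 − 1508 = 148; ΔP = 39 − 58 = -19.
Midpoints: P̄ = 48.50, Q̄ = 1582.0.
ε = (ΔQ/ΔP)(P̄/Q̄) = (148/-19)(48.50/1582.0).

-0.239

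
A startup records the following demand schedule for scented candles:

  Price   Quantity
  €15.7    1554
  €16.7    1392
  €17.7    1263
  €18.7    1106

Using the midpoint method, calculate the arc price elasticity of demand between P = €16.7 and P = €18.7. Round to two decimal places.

At P = 16.7, Q = 1392; at P = 18.7, Q = 1106.
ΔQ = -286, ΔP = 2.0. Midpoints: P̄ = 17.70, Q̄ = 1249.0.
ε = (ΔQ/ΔP)(P̄/Q̄) = (-286/2.0)(17.70/1249.0).

-2.03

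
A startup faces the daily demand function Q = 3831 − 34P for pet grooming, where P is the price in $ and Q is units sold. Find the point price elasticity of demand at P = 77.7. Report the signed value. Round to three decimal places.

-2.221

At P = 77.7, Q = 1189.200.
dQ/dP = −34.
ε = (dQ/dP)(P/Q) = (-34)(77.7/1189.200).
|ε| > 1, so demand is elastic at this price.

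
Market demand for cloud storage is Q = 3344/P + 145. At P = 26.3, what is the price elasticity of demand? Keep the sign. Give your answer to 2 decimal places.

At P = 26.3, Q = 272.148.
dQ/dP = −3344/P² = -4.835.
ε = (dQ/dP)(P/Q) = (-4.835)(26.3/272.148).

-0.47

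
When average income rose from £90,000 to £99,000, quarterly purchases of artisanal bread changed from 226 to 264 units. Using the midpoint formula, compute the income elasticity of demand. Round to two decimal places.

1.63

ΔQ = 38, ΔI = 9000. Midpoints: Ī = 94,500, Q̄ = 245.0.
ε_I = (ΔQ/ΔI)(Ī/Q̄) = (38/9000)(94500/245.0).
ε_I > 0, so the good is normal.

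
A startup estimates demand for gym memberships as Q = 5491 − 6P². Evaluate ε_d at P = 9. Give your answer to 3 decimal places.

-0.194

At P = 9, Q = 5005.
dQ/dP = −12P = -108.
ε = (dQ/dP)(P/Q) = (-108)(9/5005).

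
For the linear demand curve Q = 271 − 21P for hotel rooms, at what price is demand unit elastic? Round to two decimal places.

For linear demand Q = a − bP, ε = −bP/(a − bP). |ε| = 1 when bP = a − bP, i.e. P = a/(2b).
P = 271/(2·21) = 271/42 = 6.4524.

6.45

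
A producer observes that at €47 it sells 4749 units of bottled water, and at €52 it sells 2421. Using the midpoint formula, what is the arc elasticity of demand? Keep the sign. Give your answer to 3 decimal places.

ΔQ = 2421 − 4749 = -2328; ΔP = 52 − 47 = 5.
Midpoints: P̄ = 49.50, Q̄ = 3585.0.
ε = (ΔQ/ΔP)(P̄/Q̄) = (-2328/5)(49.50/3585.0).

-6.429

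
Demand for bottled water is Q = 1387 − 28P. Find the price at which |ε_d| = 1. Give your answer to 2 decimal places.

24.77

For linear demand Q = a − bP, ε = −bP/(a − bP). |ε| = 1 when bP = a − bP, i.e. P = a/(2b).
P = 1387/(2·28) = 1387/56 = 24.7679.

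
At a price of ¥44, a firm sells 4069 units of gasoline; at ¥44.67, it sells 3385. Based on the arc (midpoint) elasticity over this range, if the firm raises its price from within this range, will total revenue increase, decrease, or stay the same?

Arc ε = (-684/0.67)(44.34/3727.0) ≈ -12.144.
|ε| = 12.14 > 1, so demand is elastic. A price rise therefore reduces total revenue.

decrease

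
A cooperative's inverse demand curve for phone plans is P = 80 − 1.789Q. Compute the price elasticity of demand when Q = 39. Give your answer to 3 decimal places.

-0.147

At Q = 39, P = 80 − 1.789(39) = 10.23.
dP/dQ = −1.789, so dQ/dP = 1/(−1.789) = -0.559.
ε = (dQ/dP)(P/Q) = (-0.559)(10.23/39).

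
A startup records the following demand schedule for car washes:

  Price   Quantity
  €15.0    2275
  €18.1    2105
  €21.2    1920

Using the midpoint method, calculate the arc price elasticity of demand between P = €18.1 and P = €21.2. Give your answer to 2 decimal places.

At P = 18.1, Q = 2105; at P = 21.2, Q = 1920.
ΔQ = -185, ΔP = 3.1. Midpoints: P̄ = 19.65, Q̄ = 2012.5.
ε = (ΔQ/ΔP)(P̄/Q̄) = (-185/3.1)(19.65/2012.5).

-0.58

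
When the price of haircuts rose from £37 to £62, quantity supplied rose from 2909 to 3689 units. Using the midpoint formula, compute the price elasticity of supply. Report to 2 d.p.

0.47

ΔQ = 3689 − 2909 = 780; ΔP = 62 − 37 = 25.
Midpoints: P̄ = 49.50, Q̄ = 3299.0.
ε_s = (ΔQ/ΔP)(P̄/Q̄) = (780/25)(49.50/3299.0).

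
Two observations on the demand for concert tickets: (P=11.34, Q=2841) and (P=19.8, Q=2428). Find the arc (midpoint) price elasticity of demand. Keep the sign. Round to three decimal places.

ΔQ = 2428 − 2841 = -413; ΔP = 19.8 − 11.34 = 8.46.
Midpoints: P̄ = 15.57, Q̄ = 2634.5.
ε = (ΔQ/ΔP)(P̄/Q̄) = (-413/8.46)(15.57/2634.5).

-0.289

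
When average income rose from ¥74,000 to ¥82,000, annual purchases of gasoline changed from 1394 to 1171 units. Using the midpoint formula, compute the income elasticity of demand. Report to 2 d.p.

ΔQ = -223, ΔI = 8000. Midpoints: Ī = 78,000, Q̄ = 1282.5.
ε_I = (ΔQ/ΔI)(Ī/Q̄) = (-223/8000)(78000/1282.5).
ε_I < 0, so the good is inferior.

-1.70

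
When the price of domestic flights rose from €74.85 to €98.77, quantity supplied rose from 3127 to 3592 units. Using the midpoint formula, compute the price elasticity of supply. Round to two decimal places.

0.50

ΔQ = 3592 − 3127 = 465; ΔP = 98.77 − 74.85 = 23.92.
Midpoints: P̄ = 86.81, Q̄ = 3359.5.
ε_s = (ΔQ/ΔP)(P̄/Q̄) = (465/23.92)(86.81/3359.5).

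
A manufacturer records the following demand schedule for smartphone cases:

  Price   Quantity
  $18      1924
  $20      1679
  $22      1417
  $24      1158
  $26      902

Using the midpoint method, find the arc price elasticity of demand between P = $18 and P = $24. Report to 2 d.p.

At P = 18, Q = 1924; at P = 24, Q = 1158.
ΔQ = -766, ΔP = 6. Midpoints: P̄ = 21.00, Q̄ = 1541.0.
ε = (ΔQ/ΔP)(P̄/Q̄) = (-766/6)(21.00/1541.0).

-1.74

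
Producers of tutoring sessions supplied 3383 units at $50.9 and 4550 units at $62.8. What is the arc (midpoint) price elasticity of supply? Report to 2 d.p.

ΔQ = 4550 − 3383 = 1167; ΔP = 62.8 − 50.9 = 11.9.
Midpoints: P̄ = 56.85, Q̄ = 3966.5.
ε_s = (ΔQ/ΔP)(P̄/Q̄) = (1167/11.9)(56.85/3966.5).

1.41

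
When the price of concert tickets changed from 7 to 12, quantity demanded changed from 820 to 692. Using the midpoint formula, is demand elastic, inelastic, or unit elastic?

inelastic

Arc ε ≈ -0.322.
|ε| = 0.32 < 1.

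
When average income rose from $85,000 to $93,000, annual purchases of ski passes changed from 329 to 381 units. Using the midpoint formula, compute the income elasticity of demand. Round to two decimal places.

1.63

ΔQ = 52, ΔI = 8000. Midpoints: Ī = 89,000, Q̄ = 355.0.
ε_I = (ΔQ/ΔI)(Ī/Q̄) = (52/8000)(89000/355.0).
ε_I > 0, so the good is normal.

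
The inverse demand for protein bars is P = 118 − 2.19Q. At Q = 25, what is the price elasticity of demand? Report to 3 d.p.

-1.155

At Q = 25, P = 118 − 2.19(25) = 63.25.
dP/dQ = −2.19, so dQ/dP = 1/(−2.19) = -0.457.
ε = (dQ/dP)(P/Q) = (-0.457)(63.25/25).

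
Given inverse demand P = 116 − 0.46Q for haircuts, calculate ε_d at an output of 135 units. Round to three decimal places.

At Q = 135, P = 116 − 0.46(135) = 53.90.
dP/dQ = −0.46, so dQ/dP = 1/(−0.46) = -2.174.
ε = (dQ/dP)(P/Q) = (-2.174)(53.90/135).

-0.868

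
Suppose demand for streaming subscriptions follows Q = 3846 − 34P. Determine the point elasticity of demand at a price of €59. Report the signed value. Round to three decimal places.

At P = 59, Q = 1840.
dQ/dP = −34.
ε = (dQ/dP)(P/Q) = (-34)(59/1840).
|ε| > 1, so demand is elastic at this price.

-1.090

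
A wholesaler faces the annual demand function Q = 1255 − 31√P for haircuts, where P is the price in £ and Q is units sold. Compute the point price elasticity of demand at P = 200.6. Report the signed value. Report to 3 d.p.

-0.269

At P = 200.6, Q = 815.937.
dQ/dP = −31/(2√P) = -1.094.
ε = (dQ/dP)(P/Q) = (-1.094)(200.6/815.937).
|ε| < 1, so demand is inelastic at this price.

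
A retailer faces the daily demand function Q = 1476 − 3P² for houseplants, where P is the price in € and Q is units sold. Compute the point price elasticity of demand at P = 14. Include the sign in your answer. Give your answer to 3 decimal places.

At P = 14, Q = 888.
dQ/dP = −6P = -84.
ε = (dQ/dP)(P/Q) = (-84)(14/888).

-1.324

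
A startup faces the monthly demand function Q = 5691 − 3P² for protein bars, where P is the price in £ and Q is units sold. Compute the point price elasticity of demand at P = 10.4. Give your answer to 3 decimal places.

At P = 10.4, Q = 5366.520.
dQ/dP = −6P = -62.400.
ε = (dQ/dP)(P/Q) = (-62.400)(10.4/5366.520).

-0.121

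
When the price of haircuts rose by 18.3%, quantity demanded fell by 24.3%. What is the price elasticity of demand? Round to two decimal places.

-1.33

ε = %ΔQ / %ΔP = (-24.3)/(18.3) = -1.328.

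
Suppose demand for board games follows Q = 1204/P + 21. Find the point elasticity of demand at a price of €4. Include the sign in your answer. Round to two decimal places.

-0.93

At P = 4, Q = 322.
dQ/dP = −1204/P² = -75.250.
ε = (dQ/dP)(P/Q) = (-75.250)(4/322).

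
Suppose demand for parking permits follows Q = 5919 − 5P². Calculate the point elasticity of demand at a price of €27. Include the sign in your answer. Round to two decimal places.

-3.21

At P = 27, Q = 2274.
dQ/dP = −10P = -270.
ε = (dQ/dP)(P/Q) = (-270)(27/2274).
|ε| > 1, so demand is elastic at this price.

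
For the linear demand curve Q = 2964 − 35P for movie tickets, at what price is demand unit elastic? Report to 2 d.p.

42.34

For linear demand Q = a − bP, ε = −bP/(a − bP). |ε| = 1 when bP = a − bP, i.e. P = a/(2b).
P = 2964/(2·35) = 2964/70 = 42.3429.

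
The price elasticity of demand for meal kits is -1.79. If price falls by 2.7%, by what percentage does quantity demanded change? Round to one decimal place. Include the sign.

%ΔQ ≈ ε × %ΔP = (-1.79)(-2.7%) = 4.83%.

4.8%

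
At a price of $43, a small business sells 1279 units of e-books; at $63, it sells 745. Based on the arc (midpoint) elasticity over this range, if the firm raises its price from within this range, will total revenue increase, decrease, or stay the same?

decrease

Arc ε = (-534/20)(53.00/1012.0) ≈ -1.398.
|ε| = 1.40 > 1, so demand is elastic. A price rise therefore reduces total revenue.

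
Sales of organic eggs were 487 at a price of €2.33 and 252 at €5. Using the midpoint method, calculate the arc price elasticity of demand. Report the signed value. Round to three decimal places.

-0.873

ΔQ = 252 − 487 = -235; ΔP = 5 − 2.33 = 2.67.
Midpoints: P̄ = 3.67, Q̄ = 369.5.
ε = (ΔQ/ΔP)(P̄/Q̄) = (-235/2.67)(3.67/369.5).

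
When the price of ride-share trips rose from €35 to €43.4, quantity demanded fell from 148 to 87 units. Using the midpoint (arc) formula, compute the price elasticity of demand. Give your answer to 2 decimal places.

ΔQ = 87 − 148 = -61; ΔP = 43.4 − 35 = 8.4.
Midpoints: P̄ = 39.20, Q̄ = 117.5.
ε = (ΔQ/ΔP)(P̄/Q̄) = (-61/8.4)(39.20/117.5).

-2.42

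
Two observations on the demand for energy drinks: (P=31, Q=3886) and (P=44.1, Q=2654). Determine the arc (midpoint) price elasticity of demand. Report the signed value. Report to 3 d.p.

ΔQ = 2654 − 3886 = -1232; ΔP = 44.1 − 31 = 13.1.
Midpoints: P̄ = 37.55, Q̄ = 3270.0.
ε = (ΔQ/ΔP)(P̄/Q̄) = (-1232/13.1)(37.55/3270.0).

-1.080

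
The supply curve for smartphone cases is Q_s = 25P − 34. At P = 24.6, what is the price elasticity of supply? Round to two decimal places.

At P = 24.6, Q_s = 581.
dQ_s/dP = 25.
ε_s = (dQ_s/dP)(P/Q_s) = (25)(24.6/581).

1.06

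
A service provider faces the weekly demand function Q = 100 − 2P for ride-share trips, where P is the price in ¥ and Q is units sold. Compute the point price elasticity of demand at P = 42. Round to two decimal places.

At P = 42, Q = 16.
dQ/dP = −2.
ε = (dQ/dP)(P/Q) = (-2)(42/16).
|ε| > 1, so demand is elastic at this price.

-5.25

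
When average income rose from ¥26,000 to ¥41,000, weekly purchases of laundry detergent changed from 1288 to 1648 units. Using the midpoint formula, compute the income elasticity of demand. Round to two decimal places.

0.55

ΔQ = 360, ΔI = 15000. Midpoints: Ī = 33,500, Q̄ = 1468.0.
ε_I = (ΔQ/ΔI)(Ī/Q̄) = (360/15000)(33500/1468.0).
ε_I > 0, so the good is normal.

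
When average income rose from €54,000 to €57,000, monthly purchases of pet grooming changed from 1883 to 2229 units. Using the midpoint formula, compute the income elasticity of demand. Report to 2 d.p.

ΔQ = 346, ΔI = 3000. Midpoints: Ī = 55,500, Q̄ = 2056.0.
ε_I = (ΔQ/ΔI)(Ī/Q̄) = (346/3000)(55500/2056.0).
ε_I > 0, so the good is normal.

3.11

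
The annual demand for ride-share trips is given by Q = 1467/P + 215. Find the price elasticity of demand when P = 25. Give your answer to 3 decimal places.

At P = 25, Q = 273.680.
dQ/dP = −1467/P² = -2.347.
ε = (dQ/dP)(P/Q) = (-2.347)(25/273.680).
|ε| < 1, so demand is inelastic at this price.

-0.214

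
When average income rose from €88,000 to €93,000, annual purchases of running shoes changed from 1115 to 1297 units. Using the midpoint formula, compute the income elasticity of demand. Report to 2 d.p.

ΔQ = 182, ΔI = 5000. Midpoints: Ī = 90,500, Q̄ = 1206.0.
ε_I = (ΔQ/ΔI)(Ī/Q̄) = (182/5000)(90500/1206.0).

2.73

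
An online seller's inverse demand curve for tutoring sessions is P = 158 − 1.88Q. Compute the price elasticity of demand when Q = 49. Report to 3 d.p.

At Q = 49, P = 158 − 1.88(49) = 65.88.
dP/dQ = −1.88, so dQ/dP = 1/(−1.88) = -0.532.
ε = (dQ/dP)(P/Q) = (-0.532)(65.88/49).

-0.715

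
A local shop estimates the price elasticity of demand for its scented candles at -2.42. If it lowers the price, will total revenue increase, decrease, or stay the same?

|ε| = 2.42 > 1, so demand is elastic. A price cut therefore raises total revenue.

increase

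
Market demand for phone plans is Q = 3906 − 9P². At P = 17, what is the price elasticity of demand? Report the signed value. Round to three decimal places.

-3.986

At P = 17, Q = 1305.
dQ/dP = −18P = -306.
ε = (dQ/dP)(P/Q) = (-306)(17/1305).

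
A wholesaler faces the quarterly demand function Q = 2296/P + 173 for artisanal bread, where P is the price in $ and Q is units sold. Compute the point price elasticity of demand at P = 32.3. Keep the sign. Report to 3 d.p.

-0.291

At P = 32.3, Q = 244.084.
dQ/dP = −2296/P² = -2.201.
ε = (dQ/dP)(P/Q) = (-2.201)(32.3/244.084).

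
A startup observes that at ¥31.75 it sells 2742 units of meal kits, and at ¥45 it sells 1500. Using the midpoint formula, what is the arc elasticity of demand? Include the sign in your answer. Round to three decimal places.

-1.696

ΔQ = 1500 − 2742 = -1242; ΔP = 45 − 31.75 = 13.25.
Midpoints: P̄ = 38.38, Q̄ = 2121.0.
ε = (ΔQ/ΔP)(P̄/Q̄) = (-1242/13.25)(38.38/2121.0).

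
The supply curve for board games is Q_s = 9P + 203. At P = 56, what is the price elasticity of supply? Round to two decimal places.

0.71

At P = 56, Q_s = 707.
dQ_s/dP = 9.
ε_s = (dQ_s/dP)(P/Q_s) = (9)(56/707).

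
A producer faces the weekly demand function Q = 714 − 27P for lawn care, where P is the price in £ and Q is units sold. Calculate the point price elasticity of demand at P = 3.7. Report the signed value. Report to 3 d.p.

-0.163

At P = 3.7, Q = 614.100.
dQ/dP = −27.
ε = (dQ/dP)(P/Q) = (-27)(3.7/614.100).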